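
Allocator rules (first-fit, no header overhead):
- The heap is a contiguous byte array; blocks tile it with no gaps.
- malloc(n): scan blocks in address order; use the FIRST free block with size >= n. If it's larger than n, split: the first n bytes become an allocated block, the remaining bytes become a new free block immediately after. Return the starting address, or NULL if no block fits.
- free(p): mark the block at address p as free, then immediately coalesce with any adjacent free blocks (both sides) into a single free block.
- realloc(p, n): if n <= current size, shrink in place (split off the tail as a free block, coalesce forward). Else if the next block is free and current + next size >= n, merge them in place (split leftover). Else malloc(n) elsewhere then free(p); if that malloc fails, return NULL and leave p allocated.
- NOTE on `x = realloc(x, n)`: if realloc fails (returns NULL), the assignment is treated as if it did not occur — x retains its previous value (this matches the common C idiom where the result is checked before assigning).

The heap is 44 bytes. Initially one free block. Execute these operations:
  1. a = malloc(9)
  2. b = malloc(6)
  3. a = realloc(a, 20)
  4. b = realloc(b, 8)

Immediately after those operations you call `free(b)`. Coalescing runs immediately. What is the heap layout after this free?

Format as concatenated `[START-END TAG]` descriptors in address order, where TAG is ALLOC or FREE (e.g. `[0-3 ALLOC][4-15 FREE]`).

Op 1: a = malloc(9) -> a = 0; heap: [0-8 ALLOC][9-43 FREE]
Op 2: b = malloc(6) -> b = 9; heap: [0-8 ALLOC][9-14 ALLOC][15-43 FREE]
Op 3: a = realloc(a, 20) -> a = 15; heap: [0-8 FREE][9-14 ALLOC][15-34 ALLOC][35-43 FREE]
Op 4: b = realloc(b, 8) -> b = 0; heap: [0-7 ALLOC][8-14 FREE][15-34 ALLOC][35-43 FREE]
free(b): b = 0 -> block [0-7 ALLOC]; mark free, coalesce with adjacent free neighbors -> [0-14 FREE][15-34 ALLOC][35-43 FREE]

Answer: [0-14 FREE][15-34 ALLOC][35-43 FREE]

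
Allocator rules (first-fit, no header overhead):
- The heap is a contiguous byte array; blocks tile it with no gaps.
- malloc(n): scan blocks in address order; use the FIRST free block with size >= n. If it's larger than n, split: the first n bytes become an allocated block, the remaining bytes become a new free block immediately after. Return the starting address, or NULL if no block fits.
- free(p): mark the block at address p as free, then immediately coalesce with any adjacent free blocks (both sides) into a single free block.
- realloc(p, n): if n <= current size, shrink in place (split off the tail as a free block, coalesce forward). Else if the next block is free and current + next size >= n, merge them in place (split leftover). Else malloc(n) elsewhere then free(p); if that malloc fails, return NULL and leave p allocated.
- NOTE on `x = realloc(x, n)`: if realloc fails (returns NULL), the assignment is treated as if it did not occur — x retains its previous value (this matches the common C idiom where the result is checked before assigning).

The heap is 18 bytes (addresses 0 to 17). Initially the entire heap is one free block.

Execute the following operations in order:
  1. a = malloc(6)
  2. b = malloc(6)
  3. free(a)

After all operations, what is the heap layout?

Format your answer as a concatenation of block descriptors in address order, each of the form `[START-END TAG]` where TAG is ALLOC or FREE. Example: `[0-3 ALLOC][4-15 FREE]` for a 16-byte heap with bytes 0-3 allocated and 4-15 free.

Op 1: a = malloc(6) -> a = 0; heap: [0-5 ALLOC][6-17 FREE]
Op 2: b = malloc(6) -> b = 6; heap: [0-5 ALLOC][6-11 ALLOC][12-17 FREE]
Op 3: free(a) -> (freed a); heap: [0-5 FREE][6-11 ALLOC][12-17 FREE]

Answer: [0-5 FREE][6-11 ALLOC][12-17 FREE]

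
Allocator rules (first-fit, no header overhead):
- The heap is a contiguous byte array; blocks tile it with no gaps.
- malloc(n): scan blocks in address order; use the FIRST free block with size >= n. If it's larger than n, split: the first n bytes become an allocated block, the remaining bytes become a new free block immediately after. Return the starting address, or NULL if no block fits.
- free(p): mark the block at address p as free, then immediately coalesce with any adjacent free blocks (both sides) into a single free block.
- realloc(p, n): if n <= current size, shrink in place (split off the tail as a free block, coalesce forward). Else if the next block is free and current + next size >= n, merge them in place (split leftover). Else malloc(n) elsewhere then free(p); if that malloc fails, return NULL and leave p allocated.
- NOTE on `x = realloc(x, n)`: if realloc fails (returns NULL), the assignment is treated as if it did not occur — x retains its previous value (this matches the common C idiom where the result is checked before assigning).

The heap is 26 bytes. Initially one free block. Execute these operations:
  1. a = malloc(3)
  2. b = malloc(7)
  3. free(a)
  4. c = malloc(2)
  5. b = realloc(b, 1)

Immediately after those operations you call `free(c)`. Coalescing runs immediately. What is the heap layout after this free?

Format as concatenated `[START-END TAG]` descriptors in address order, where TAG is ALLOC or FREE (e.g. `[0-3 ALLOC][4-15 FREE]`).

Answer: [0-2 FREE][3-3 ALLOC][4-25 FREE]

Derivation:
Op 1: a = malloc(3) -> a = 0; heap: [0-2 ALLOC][3-25 FREE]
Op 2: b = malloc(7) -> b = 3; heap: [0-2 ALLOC][3-9 ALLOC][10-25 FREE]
Op 3: free(a) -> (freed a); heap: [0-2 FREE][3-9 ALLOC][10-25 FREE]
Op 4: c = malloc(2) -> c = 0; heap: [0-1 ALLOC][2-2 FREE][3-9 ALLOC][10-25 FREE]
Op 5: b = realloc(b, 1) -> b = 3; heap: [0-1 ALLOC][2-2 FREE][3-3 ALLOC][4-25 FREE]
free(c): c = 0 -> block [0-1 ALLOC]; mark free, coalesce with adjacent free neighbors -> [0-2 FREE][3-3 ALLOC][4-25 FREE]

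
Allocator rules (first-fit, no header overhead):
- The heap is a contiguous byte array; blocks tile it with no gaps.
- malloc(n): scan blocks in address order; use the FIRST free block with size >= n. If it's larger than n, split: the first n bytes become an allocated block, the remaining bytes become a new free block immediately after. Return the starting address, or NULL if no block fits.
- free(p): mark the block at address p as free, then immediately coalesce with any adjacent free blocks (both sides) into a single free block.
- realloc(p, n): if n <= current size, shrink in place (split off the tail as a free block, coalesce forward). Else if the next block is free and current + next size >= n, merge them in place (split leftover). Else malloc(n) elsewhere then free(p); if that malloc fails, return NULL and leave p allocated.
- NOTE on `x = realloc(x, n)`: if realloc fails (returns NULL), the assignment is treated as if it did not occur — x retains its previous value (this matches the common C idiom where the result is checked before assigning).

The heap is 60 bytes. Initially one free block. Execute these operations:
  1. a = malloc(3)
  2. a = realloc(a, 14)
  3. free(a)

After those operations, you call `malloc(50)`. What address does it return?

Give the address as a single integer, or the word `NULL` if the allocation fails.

Op 1: a = malloc(3) -> a = 0; heap: [0-2 ALLOC][3-59 FREE]
Op 2: a = realloc(a, 14) -> a = 0; heap: [0-13 ALLOC][14-59 FREE]
Op 3: free(a) -> (freed a); heap: [0-59 FREE]
malloc(50): first-fit scan over [0-59 FREE] -> 0

Answer: 0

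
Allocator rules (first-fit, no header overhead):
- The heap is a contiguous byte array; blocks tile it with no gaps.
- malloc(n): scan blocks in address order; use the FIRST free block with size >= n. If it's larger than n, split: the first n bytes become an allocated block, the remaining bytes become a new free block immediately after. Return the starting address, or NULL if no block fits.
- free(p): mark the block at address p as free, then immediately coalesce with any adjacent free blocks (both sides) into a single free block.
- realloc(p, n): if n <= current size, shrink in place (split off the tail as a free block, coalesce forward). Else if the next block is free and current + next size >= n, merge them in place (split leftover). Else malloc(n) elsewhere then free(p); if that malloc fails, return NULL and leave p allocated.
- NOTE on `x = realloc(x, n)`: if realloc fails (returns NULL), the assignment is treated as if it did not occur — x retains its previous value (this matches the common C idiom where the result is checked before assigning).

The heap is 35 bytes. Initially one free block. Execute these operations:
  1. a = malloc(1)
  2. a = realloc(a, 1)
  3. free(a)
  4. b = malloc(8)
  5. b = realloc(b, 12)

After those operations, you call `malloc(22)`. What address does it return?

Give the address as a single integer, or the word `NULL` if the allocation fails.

Op 1: a = malloc(1) -> a = 0; heap: [0-0 ALLOC][1-34 FREE]
Op 2: a = realloc(a, 1) -> a = 0; heap: [0-0 ALLOC][1-34 FREE]
Op 3: free(a) -> (freed a); heap: [0-34 FREE]
Op 4: b = malloc(8) -> b = 0; heap: [0-7 ALLOC][8-34 FREE]
Op 5: b = realloc(b, 12) -> b = 0; heap: [0-11 ALLOC][12-34 FREE]
malloc(22): first-fit scan over [0-11 ALLOC][12-34 FREE] -> 12

Answer: 12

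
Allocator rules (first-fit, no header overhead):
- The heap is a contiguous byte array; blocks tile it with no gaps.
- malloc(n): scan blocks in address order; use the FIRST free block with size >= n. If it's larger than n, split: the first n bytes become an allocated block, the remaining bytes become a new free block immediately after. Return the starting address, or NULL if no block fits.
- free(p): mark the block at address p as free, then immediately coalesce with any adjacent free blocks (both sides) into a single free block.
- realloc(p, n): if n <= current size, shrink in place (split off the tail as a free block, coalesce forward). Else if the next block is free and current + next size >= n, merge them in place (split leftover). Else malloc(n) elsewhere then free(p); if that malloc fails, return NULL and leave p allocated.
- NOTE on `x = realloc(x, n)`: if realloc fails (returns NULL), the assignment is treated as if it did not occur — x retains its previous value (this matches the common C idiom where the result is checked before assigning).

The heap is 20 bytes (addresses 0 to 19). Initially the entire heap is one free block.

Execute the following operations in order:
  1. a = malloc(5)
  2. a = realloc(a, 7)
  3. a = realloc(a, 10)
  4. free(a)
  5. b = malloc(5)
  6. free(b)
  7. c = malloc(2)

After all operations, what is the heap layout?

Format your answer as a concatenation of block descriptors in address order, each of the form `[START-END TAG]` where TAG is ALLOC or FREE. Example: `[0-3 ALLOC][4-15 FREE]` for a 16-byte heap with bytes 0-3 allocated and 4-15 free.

Op 1: a = malloc(5) -> a = 0; heap: [0-4 ALLOC][5-19 FREE]
Op 2: a = realloc(a, 7) -> a = 0; heap: [0-6 ALLOC][7-19 FREE]
Op 3: a = realloc(a, 10) -> a = 0; heap: [0-9 ALLOC][10-19 FREE]
Op 4: free(a) -> (freed a); heap: [0-19 FREE]
Op 5: b = malloc(5) -> b = 0; heap: [0-4 ALLOC][5-19 FREE]
Op 6: free(b) -> (freed b); heap: [0-19 FREE]
Op 7: c = malloc(2) -> c = 0; heap: [0-1 ALLOC][2-19 FREE]

Answer: [0-1 ALLOC][2-19 FREE]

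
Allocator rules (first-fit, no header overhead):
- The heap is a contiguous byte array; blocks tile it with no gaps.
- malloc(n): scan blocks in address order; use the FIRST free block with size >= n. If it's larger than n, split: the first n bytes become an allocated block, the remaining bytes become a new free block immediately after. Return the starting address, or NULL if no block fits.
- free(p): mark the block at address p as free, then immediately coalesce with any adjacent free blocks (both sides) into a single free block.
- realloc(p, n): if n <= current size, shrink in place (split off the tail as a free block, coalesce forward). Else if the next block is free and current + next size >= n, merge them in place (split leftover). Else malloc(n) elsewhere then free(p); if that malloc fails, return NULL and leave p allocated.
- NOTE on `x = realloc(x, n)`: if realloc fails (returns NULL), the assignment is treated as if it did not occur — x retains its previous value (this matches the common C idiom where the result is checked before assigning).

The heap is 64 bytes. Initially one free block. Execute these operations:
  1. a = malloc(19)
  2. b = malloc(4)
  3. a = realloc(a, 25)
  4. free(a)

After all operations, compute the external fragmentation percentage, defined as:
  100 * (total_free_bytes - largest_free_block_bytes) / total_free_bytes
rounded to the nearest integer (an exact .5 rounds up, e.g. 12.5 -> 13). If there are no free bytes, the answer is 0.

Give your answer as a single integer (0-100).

Answer: 32

Derivation:
Op 1: a = malloc(19) -> a = 0; heap: [0-18 ALLOC][19-63 FREE]
Op 2: b = malloc(4) -> b = 19; heap: [0-18 ALLOC][19-22 ALLOC][23-63 FREE]
Op 3: a = realloc(a, 25) -> a = 23; heap: [0-18 FREE][19-22 ALLOC][23-47 ALLOC][48-63 FREE]
Op 4: free(a) -> (freed a); heap: [0-18 FREE][19-22 ALLOC][23-63 FREE]
Free blocks: [19 41] total_free=60 largest=41 -> 100*(60-41)/60 = 1900/60 ≈ 31.667 -> rounds to 32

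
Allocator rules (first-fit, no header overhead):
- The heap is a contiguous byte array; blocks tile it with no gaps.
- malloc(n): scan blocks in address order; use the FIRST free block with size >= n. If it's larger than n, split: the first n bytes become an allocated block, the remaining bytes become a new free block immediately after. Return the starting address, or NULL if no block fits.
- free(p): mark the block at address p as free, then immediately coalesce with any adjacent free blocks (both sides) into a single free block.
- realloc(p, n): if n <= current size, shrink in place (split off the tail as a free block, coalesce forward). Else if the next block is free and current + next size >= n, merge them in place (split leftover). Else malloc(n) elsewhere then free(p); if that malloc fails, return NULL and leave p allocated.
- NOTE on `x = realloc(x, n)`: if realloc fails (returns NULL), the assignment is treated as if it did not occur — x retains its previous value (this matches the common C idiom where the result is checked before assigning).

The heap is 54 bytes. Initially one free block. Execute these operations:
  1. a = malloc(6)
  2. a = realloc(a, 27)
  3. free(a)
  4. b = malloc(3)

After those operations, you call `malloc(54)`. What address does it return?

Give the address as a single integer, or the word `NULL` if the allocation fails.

Answer: NULL

Derivation:
Op 1: a = malloc(6) -> a = 0; heap: [0-5 ALLOC][6-53 FREE]
Op 2: a = realloc(a, 27) -> a = 0; heap: [0-26 ALLOC][27-53 FREE]
Op 3: free(a) -> (freed a); heap: [0-53 FREE]
Op 4: b = malloc(3) -> b = 0; heap: [0-2 ALLOC][3-53 FREE]
malloc(54): first-fit scan over [0-2 ALLOC][3-53 FREE] -> NULL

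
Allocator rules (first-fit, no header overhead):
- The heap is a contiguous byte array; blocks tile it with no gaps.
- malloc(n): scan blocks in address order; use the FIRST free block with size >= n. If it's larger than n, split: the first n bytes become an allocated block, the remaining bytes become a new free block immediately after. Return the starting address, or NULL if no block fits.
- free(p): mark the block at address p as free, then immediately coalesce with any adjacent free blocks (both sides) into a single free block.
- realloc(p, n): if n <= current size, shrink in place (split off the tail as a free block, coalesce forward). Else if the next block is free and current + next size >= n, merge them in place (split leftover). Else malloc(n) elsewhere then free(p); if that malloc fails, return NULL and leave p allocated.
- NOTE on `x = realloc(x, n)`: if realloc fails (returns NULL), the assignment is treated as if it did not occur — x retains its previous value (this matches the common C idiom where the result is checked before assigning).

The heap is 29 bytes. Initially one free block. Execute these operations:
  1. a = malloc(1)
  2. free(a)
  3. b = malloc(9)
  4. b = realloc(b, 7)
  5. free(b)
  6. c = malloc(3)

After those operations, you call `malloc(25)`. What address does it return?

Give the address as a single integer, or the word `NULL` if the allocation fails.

Answer: 3

Derivation:
Op 1: a = malloc(1) -> a = 0; heap: [0-0 ALLOC][1-28 FREE]
Op 2: free(a) -> (freed a); heap: [0-28 FREE]
Op 3: b = malloc(9) -> b = 0; heap: [0-8 ALLOC][9-28 FREE]
Op 4: b = realloc(b, 7) -> b = 0; heap: [0-6 ALLOC][7-28 FREE]
Op 5: free(b) -> (freed b); heap: [0-28 FREE]
Op 6: c = malloc(3) -> c = 0; heap: [0-2 ALLOC][3-28 FREE]
malloc(25): first-fit scan over [0-2 ALLOC][3-28 FREE] -> 3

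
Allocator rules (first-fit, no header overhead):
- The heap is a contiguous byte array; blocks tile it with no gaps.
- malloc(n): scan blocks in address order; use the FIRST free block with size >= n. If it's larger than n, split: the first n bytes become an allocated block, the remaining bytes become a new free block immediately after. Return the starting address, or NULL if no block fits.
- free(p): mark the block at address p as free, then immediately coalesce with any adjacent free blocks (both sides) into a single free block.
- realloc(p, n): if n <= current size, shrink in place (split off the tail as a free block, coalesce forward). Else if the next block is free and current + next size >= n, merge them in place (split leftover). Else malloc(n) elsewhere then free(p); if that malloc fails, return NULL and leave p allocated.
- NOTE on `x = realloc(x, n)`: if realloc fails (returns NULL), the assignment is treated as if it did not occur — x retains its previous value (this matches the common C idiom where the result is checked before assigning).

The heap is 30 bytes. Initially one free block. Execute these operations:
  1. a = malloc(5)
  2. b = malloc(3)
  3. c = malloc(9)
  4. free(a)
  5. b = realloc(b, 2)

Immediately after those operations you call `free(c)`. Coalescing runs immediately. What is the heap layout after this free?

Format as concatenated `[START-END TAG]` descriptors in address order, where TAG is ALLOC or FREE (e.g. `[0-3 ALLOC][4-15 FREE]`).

Answer: [0-4 FREE][5-6 ALLOC][7-29 FREE]

Derivation:
Op 1: a = malloc(5) -> a = 0; heap: [0-4 ALLOC][5-29 FREE]
Op 2: b = malloc(3) -> b = 5; heap: [0-4 ALLOC][5-7 ALLOC][8-29 FREE]
Op 3: c = malloc(9) -> c = 8; heap: [0-4 ALLOC][5-7 ALLOC][8-16 ALLOC][17-29 FREE]
Op 4: free(a) -> (freed a); heap: [0-4 FREE][5-7 ALLOC][8-16 ALLOC][17-29 FREE]
Op 5: b = realloc(b, 2) -> b = 5; heap: [0-4 FREE][5-6 ALLOC][7-7 FREE][8-16 ALLOC][17-29 FREE]
free(c): c = 8 -> block [8-16 ALLOC]; mark free, coalesce with adjacent free neighbors -> [0-4 FREE][5-6 ALLOC][7-29 FREE]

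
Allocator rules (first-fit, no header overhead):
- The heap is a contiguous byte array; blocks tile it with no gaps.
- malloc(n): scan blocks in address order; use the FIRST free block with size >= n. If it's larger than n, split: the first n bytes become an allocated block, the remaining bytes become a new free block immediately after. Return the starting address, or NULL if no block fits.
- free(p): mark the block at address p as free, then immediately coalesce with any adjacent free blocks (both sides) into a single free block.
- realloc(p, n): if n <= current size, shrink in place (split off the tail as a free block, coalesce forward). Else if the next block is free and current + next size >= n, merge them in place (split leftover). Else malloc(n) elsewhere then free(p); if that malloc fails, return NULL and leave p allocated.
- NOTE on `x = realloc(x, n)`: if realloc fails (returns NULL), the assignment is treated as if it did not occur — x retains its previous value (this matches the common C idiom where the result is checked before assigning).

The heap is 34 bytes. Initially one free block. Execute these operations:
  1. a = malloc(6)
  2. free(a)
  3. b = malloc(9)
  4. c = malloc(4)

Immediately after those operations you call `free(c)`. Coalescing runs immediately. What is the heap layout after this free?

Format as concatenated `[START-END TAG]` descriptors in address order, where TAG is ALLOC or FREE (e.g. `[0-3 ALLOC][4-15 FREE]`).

Answer: [0-8 ALLOC][9-33 FREE]

Derivation:
Op 1: a = malloc(6) -> a = 0; heap: [0-5 ALLOC][6-33 FREE]
Op 2: free(a) -> (freed a); heap: [0-33 FREE]
Op 3: b = malloc(9) -> b = 0; heap: [0-8 ALLOC][9-33 FREE]
Op 4: c = malloc(4) -> c = 9; heap: [0-8 ALLOC][9-12 ALLOC][13-33 FREE]
free(c): c = 9 -> block [9-12 ALLOC]; mark free, coalesce with adjacent free neighbors -> [0-8 ALLOC][9-33 FREE]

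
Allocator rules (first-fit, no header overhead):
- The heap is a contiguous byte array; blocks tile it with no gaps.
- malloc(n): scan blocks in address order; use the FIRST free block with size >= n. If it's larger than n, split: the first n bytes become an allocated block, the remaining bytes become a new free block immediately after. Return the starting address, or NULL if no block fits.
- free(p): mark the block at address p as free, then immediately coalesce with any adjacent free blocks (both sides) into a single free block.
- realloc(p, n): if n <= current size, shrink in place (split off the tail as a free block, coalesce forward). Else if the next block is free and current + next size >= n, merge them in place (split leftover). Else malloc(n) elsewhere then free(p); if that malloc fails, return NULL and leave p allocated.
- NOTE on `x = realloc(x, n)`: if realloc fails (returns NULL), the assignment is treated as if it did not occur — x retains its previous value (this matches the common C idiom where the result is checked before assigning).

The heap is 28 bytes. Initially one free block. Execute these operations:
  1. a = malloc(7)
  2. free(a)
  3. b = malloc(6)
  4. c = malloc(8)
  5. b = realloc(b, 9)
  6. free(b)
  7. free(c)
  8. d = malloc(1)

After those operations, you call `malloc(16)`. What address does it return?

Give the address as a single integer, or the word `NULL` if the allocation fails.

Answer: 1

Derivation:
Op 1: a = malloc(7) -> a = 0; heap: [0-6 ALLOC][7-27 FREE]
Op 2: free(a) -> (freed a); heap: [0-27 FREE]
Op 3: b = malloc(6) -> b = 0; heap: [0-5 ALLOC][6-27 FREE]
Op 4: c = malloc(8) -> c = 6; heap: [0-5 ALLOC][6-13 ALLOC][14-27 FREE]
Op 5: b = realloc(b, 9) -> b = 14; heap: [0-5 FREE][6-13 ALLOC][14-22 ALLOC][23-27 FREE]
Op 6: free(b) -> (freed b); heap: [0-5 FREE][6-13 ALLOC][14-27 FREE]
Op 7: free(c) -> (freed c); heap: [0-27 FREE]
Op 8: d = malloc(1) -> d = 0; heap: [0-0 ALLOC][1-27 FREE]
malloc(16): first-fit scan over [0-0 ALLOC][1-27 FREE] -> 1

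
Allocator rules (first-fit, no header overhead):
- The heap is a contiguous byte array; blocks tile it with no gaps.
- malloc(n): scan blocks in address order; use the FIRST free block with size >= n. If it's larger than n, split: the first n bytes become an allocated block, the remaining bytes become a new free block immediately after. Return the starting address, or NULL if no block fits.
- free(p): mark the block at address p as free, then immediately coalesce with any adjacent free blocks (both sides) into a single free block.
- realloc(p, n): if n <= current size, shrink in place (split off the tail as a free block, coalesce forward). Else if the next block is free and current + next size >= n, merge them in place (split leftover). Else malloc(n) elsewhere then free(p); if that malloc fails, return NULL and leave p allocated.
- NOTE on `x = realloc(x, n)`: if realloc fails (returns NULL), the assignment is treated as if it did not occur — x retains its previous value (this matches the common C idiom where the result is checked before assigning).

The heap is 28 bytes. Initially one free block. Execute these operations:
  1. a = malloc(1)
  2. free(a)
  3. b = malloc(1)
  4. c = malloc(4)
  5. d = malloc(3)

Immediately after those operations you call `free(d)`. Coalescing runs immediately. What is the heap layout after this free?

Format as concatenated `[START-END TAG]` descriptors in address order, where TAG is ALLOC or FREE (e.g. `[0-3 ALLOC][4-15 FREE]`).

Op 1: a = malloc(1) -> a = 0; heap: [0-0 ALLOC][1-27 FREE]
Op 2: free(a) -> (freed a); heap: [0-27 FREE]
Op 3: b = malloc(1) -> b = 0; heap: [0-0 ALLOC][1-27 FREE]
Op 4: c = malloc(4) -> c = 1; heap: [0-0 ALLOC][1-4 ALLOC][5-27 FREE]
Op 5: d = malloc(3) -> d = 5; heap: [0-0 ALLOC][1-4 ALLOC][5-7 ALLOC][8-27 FREE]
free(d): d = 5 -> block [5-7 ALLOC]; mark free, coalesce with adjacent free neighbors -> [0-0 ALLOC][1-4 ALLOC][5-27 FREE]

Answer: [0-0 ALLOC][1-4 ALLOC][5-27 FREE]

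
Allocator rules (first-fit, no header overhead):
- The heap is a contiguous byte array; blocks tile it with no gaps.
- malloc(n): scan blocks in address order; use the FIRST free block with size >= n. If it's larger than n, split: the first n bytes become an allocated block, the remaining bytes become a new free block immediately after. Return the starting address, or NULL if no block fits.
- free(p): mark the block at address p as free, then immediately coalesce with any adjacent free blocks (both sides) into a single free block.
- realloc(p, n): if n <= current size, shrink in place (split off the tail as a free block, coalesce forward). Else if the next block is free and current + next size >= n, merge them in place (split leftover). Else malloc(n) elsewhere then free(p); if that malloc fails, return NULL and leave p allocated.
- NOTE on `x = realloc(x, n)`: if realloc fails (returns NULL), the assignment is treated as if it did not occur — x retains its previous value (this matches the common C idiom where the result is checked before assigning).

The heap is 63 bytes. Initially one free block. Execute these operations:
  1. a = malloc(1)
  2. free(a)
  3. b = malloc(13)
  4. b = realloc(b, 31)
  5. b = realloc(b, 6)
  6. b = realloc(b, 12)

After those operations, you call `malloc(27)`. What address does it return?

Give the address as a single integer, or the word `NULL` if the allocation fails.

Answer: 12

Derivation:
Op 1: a = malloc(1) -> a = 0; heap: [0-0 ALLOC][1-62 FREE]
Op 2: free(a) -> (freed a); heap: [0-62 FREE]
Op 3: b = malloc(13) -> b = 0; heap: [0-12 ALLOC][13-62 FREE]
Op 4: b = realloc(b, 31) -> b = 0; heap: [0-30 ALLOC][31-62 FREE]
Op 5: b = realloc(b, 6) -> b = 0; heap: [0-5 ALLOC][6-62 FREE]
Op 6: b = realloc(b, 12) -> b = 0; heap: [0-11 ALLOC][12-62 FREE]
malloc(27): first-fit scan over [0-11 ALLOC][12-62 FREE] -> 12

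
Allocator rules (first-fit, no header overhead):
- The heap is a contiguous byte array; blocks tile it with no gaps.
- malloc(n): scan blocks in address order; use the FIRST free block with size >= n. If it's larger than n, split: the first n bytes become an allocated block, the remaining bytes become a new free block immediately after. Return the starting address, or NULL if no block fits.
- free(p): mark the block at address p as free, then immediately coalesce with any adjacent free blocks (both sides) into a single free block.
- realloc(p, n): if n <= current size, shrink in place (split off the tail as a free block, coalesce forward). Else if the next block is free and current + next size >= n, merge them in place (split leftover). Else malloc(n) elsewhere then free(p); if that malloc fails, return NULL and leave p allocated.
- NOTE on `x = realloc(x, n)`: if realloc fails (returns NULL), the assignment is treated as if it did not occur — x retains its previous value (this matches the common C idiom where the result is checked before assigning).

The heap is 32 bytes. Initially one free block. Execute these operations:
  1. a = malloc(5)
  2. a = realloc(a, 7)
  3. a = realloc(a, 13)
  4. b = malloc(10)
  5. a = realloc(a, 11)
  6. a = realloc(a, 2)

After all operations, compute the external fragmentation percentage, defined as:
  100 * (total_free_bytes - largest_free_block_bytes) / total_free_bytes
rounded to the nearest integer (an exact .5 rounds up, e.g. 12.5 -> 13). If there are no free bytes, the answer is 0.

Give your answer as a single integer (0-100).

Answer: 45

Derivation:
Op 1: a = malloc(5) -> a = 0; heap: [0-4 ALLOC][5-31 FREE]
Op 2: a = realloc(a, 7) -> a = 0; heap: [0-6 ALLOC][7-31 FREE]
Op 3: a = realloc(a, 13) -> a = 0; heap: [0-12 ALLOC][13-31 FREE]
Op 4: b = malloc(10) -> b = 13; heap: [0-12 ALLOC][13-22 ALLOC][23-31 FREE]
Op 5: a = realloc(a, 11) -> a = 0; heap: [0-10 ALLOC][11-12 FREE][13-22 ALLOC][23-31 FREE]
Op 6: a = realloc(a, 2) -> a = 0; heap: [0-1 ALLOC][2-12 FREE][13-22 ALLOC][23-31 FREE]
Free blocks: [11 9] total_free=20 largest=11 -> 100*(20-11)/20 = 900/20 = 45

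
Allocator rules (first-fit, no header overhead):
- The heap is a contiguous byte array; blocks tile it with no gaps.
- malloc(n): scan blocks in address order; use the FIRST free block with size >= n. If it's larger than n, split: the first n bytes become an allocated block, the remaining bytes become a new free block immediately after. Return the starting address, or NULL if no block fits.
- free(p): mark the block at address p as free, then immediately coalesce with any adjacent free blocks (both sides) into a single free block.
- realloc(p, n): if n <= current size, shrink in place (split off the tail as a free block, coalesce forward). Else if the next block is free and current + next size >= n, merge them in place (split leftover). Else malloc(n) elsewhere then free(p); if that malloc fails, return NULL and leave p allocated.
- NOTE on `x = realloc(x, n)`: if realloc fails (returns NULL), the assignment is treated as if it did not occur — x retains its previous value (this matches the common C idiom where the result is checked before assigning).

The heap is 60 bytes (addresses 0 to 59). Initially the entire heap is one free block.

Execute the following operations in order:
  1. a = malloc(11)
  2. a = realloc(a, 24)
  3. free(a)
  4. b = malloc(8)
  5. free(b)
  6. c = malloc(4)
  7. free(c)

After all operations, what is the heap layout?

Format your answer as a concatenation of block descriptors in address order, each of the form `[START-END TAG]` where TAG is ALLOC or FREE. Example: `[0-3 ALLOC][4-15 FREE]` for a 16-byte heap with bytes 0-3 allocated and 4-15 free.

Op 1: a = malloc(11) -> a = 0; heap: [0-10 ALLOC][11-59 FREE]
Op 2: a = realloc(a, 24) -> a = 0; heap: [0-23 ALLOC][24-59 FREE]
Op 3: free(a) -> (freed a); heap: [0-59 FREE]
Op 4: b = malloc(8) -> b = 0; heap: [0-7 ALLOC][8-59 FREE]
Op 5: free(b) -> (freed b); heap: [0-59 FREE]
Op 6: c = malloc(4) -> c = 0; heap: [0-3 ALLOC][4-59 FREE]
Op 7: free(c) -> (freed c); heap: [0-59 FREE]

Answer: [0-59 FREE]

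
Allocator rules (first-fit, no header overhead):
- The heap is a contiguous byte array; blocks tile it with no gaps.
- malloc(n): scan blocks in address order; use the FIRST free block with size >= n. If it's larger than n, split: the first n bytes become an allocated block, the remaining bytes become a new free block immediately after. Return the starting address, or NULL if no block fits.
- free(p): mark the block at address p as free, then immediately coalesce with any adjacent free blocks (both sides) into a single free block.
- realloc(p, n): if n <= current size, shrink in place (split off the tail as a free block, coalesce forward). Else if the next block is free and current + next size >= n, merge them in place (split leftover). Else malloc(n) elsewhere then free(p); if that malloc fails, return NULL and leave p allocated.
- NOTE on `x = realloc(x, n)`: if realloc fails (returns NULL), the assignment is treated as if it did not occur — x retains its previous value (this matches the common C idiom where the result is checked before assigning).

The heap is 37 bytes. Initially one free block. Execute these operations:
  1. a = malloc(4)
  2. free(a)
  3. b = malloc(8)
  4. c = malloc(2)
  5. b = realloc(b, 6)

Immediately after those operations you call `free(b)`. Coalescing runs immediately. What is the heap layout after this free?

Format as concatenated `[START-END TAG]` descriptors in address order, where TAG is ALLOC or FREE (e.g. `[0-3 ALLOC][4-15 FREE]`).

Answer: [0-7 FREE][8-9 ALLOC][10-36 FREE]

Derivation:
Op 1: a = malloc(4) -> a = 0; heap: [0-3 ALLOC][4-36 FREE]
Op 2: free(a) -> (freed a); heap: [0-36 FREE]
Op 3: b = malloc(8) -> b = 0; heap: [0-7 ALLOC][8-36 FREE]
Op 4: c = malloc(2) -> c = 8; heap: [0-7 ALLOC][8-9 ALLOC][10-36 FREE]
Op 5: b = realloc(b, 6) -> b = 0; heap: [0-5 ALLOC][6-7 FREE][8-9 ALLOC][10-36 FREE]
free(b): b = 0 -> block [0-5 ALLOC]; mark free, coalesce with adjacent free neighbors -> [0-7 FREE][8-9 ALLOC][10-36 FREE]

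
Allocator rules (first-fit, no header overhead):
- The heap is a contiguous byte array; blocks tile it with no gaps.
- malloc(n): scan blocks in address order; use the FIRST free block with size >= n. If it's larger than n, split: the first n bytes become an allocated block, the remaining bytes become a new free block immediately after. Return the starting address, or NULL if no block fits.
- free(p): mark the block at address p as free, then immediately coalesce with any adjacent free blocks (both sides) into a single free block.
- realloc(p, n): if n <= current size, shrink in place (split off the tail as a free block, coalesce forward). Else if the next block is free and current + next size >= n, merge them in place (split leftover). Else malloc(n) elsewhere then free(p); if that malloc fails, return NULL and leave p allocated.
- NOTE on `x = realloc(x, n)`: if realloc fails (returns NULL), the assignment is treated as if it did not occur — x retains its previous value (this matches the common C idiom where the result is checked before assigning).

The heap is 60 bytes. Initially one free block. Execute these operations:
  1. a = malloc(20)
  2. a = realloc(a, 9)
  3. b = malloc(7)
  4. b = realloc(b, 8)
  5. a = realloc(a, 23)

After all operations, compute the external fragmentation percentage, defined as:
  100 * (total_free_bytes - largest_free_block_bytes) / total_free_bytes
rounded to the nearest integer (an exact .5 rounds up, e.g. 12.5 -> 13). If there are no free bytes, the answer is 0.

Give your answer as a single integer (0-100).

Answer: 31

Derivation:
Op 1: a = malloc(20) -> a = 0; heap: [0-19 ALLOC][20-59 FREE]
Op 2: a = realloc(a, 9) -> a = 0; heap: [0-8 ALLOC][9-59 FREE]
Op 3: b = malloc(7) -> b = 9; heap: [0-8 ALLOC][9-15 ALLOC][16-59 FREE]
Op 4: b = realloc(b, 8) -> b = 9; heap: [0-8 ALLOC][9-16 ALLOC][17-59 FREE]
Op 5: a = realloc(a, 23) -> a = 17; heap: [0-8 FREE][9-16 ALLOC][17-39 ALLOC][40-59 FREE]
Free blocks: [9 20] total_free=29 largest=20 -> 100*(29-20)/29 = 900/29 ≈ 31.034 -> rounds to 31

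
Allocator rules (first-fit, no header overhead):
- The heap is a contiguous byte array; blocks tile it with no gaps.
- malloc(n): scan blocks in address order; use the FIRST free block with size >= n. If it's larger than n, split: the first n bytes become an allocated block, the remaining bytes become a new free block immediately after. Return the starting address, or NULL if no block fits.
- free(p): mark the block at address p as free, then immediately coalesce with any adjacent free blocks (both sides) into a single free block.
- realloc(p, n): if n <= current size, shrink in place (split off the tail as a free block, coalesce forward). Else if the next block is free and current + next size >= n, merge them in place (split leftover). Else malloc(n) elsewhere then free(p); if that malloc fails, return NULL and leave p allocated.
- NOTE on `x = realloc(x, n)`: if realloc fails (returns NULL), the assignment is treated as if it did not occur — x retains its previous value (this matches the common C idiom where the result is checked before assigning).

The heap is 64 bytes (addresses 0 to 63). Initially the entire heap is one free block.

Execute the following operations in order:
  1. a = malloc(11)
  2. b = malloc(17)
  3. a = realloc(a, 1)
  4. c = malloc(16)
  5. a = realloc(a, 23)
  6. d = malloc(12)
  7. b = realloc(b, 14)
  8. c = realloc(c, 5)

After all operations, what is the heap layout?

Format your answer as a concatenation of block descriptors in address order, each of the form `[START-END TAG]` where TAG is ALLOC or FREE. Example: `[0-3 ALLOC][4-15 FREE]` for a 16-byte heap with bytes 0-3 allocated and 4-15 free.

Answer: [0-0 ALLOC][1-10 FREE][11-24 ALLOC][25-27 FREE][28-32 ALLOC][33-43 FREE][44-55 ALLOC][56-63 FREE]

Derivation:
Op 1: a = malloc(11) -> a = 0; heap: [0-10 ALLOC][11-63 FREE]
Op 2: b = malloc(17) -> b = 11; heap: [0-10 ALLOC][11-27 ALLOC][28-63 FREE]
Op 3: a = realloc(a, 1) -> a = 0; heap: [0-0 ALLOC][1-10 FREE][11-27 ALLOC][28-63 FREE]
Op 4: c = malloc(16) -> c = 28; heap: [0-0 ALLOC][1-10 FREE][11-27 ALLOC][28-43 ALLOC][44-63 FREE]
Op 5: a = realloc(a, 23) -> NULL (a unchanged); heap: [0-0 ALLOC][1-10 FREE][11-27 ALLOC][28-43 ALLOC][44-63 FREE]
Op 6: d = malloc(12) -> d = 44; heap: [0-0 ALLOC][1-10 FREE][11-27 ALLOC][28-43 ALLOC][44-55 ALLOC][56-63 FREE]
Op 7: b = realloc(b, 14) -> b = 11; heap: [0-0 ALLOC][1-10 FREE][11-24 ALLOC][25-27 FREE][28-43 ALLOC][44-55 ALLOC][56-63 FREE]
Op 8: c = realloc(c, 5) -> c = 28; heap: [0-0 ALLOC][1-10 FREE][11-24 ALLOC][25-27 FREE][28-32 ALLOC][33-43 FREE][44-55 ALLOC][56-63 FREE]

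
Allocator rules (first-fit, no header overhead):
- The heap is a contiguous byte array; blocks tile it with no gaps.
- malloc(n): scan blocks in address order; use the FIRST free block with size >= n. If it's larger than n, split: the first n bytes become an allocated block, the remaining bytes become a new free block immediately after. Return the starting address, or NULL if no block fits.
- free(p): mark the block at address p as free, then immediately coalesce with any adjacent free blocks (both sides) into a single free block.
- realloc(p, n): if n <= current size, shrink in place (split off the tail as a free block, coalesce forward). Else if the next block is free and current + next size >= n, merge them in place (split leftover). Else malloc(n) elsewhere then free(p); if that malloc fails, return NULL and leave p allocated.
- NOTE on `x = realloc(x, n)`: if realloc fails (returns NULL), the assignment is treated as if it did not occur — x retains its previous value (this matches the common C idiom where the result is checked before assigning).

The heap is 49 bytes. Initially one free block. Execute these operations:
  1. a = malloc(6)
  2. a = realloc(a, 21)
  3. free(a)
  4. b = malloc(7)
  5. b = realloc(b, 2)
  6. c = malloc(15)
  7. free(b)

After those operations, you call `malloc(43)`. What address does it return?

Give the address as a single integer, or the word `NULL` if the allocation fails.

Answer: NULL

Derivation:
Op 1: a = malloc(6) -> a = 0; heap: [0-5 ALLOC][6-48 FREE]
Op 2: a = realloc(a, 21) -> a = 0; heap: [0-20 ALLOC][21-48 FREE]
Op 3: free(a) -> (freed a); heap: [0-48 FREE]
Op 4: b = malloc(7) -> b = 0; heap: [0-6 ALLOC][7-48 FREE]
Op 5: b = realloc(b, 2) -> b = 0; heap: [0-1 ALLOC][2-48 FREE]
Op 6: c = malloc(15) -> c = 2; heap: [0-1 ALLOC][2-16 ALLOC][17-48 FREE]
Op 7: free(b) -> (freed b); heap: [0-1 FREE][2-16 ALLOC][17-48 FREE]
malloc(43): first-fit scan over [0-1 FREE][2-16 ALLOC][17-48 FREE] -> NULL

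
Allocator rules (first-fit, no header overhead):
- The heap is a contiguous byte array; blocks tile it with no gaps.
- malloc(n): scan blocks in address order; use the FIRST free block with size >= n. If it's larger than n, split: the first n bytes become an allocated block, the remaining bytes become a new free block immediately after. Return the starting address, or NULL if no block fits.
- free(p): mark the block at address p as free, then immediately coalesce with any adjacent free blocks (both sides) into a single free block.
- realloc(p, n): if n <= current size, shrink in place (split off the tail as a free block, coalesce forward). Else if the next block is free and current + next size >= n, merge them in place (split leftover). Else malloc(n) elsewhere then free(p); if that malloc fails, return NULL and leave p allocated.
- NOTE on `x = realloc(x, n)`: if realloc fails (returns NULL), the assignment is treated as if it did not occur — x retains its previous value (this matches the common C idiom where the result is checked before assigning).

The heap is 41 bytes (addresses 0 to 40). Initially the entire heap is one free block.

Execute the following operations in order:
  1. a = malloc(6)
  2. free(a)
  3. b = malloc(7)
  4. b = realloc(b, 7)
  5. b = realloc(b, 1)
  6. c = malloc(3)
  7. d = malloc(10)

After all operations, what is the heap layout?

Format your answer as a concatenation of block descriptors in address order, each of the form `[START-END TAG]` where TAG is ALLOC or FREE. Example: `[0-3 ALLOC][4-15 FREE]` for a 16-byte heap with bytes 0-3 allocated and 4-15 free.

Answer: [0-0 ALLOC][1-3 ALLOC][4-13 ALLOC][14-40 FREE]

Derivation:
Op 1: a = malloc(6) -> a = 0; heap: [0-5 ALLOC][6-40 FREE]
Op 2: free(a) -> (freed a); heap: [0-40 FREE]
Op 3: b = malloc(7) -> b = 0; heap: [0-6 ALLOC][7-40 FREE]
Op 4: b = realloc(b, 7) -> b = 0; heap: [0-6 ALLOC][7-40 FREE]
Op 5: b = realloc(b, 1) -> b = 0; heap: [0-0 ALLOC][1-40 FREE]
Op 6: c = malloc(3) -> c = 1; heap: [0-0 ALLOC][1-3 ALLOC][4-40 FREE]
Op 7: d = malloc(10) -> d = 4; heap: [0-0 ALLOC][1-3 ALLOC][4-13 ALLOC][14-40 FREE]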